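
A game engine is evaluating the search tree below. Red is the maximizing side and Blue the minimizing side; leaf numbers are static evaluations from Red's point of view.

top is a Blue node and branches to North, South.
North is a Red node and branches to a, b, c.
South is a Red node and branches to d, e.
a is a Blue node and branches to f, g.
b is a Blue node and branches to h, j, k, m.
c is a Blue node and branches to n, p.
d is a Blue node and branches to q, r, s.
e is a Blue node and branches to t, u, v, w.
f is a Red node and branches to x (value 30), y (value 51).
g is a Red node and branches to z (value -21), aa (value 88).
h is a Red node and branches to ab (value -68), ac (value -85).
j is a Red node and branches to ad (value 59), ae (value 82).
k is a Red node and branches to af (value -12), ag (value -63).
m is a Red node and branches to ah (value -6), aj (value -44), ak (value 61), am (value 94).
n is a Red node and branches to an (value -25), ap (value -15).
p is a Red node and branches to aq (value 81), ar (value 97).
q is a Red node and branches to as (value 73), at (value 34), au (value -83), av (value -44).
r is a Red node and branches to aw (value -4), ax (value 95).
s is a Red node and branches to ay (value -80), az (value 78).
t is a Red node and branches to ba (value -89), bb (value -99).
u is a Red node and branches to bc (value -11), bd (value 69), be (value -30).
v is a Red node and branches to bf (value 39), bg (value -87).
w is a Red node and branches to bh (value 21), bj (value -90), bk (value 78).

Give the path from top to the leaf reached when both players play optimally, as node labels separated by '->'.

f (Red): max(30, 51) = 51
g (Red): max(-21, 88) = 88
a (Blue): min(51, 88) = 51
h (Red): max(-68, -85) = -68
j (Red): max(59, 82) = 82
k (Red): max(-12, -63) = -12
m (Red): max(-6, -44, 61, 94) = 94
b (Blue): min(-68, 82, -12, 94) = -68
n (Red): max(-25, -15) = -15
p (Red): max(81, 97) = 97
c (Blue): min(-15, 97) = -15
North (Red): max(51, -68, -15) = 51
q (Red): max(73, 34, -83, -44) = 73
r (Red): max(-4, 95) = 95
s (Red): max(-80, 78) = 78
d (Blue): min(73, 95, 78) = 73
t (Red): max(-89, -99) = -89
u (Red): max(-11, 69, -30) = 69
v (Red): max(39, -87) = 39
w (Red): max(21, -90, 78) = 78
e (Blue): min(-89, 69, 39, 78) = -89
South (Red): max(73, -89) = 73
top (Blue): min(51, 73) = 51
At top, Blue picks North (lowest: 51).
At North, Red picks a (highest: 51).
At a, Blue picks f (lowest: 51).
At f, Red picks y (highest: 51).
Terminal value 51.

top -> North -> a -> f -> y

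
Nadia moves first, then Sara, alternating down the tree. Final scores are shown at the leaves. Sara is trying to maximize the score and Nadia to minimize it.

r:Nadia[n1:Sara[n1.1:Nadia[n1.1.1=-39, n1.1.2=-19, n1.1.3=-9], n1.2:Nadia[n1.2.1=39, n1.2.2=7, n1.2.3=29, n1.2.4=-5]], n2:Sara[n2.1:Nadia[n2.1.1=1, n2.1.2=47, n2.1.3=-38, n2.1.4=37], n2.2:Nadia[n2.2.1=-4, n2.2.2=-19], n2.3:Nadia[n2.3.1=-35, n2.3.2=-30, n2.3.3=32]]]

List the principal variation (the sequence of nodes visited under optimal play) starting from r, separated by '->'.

r -> n2 -> n2.2 -> n2.2.2

n1.1 (Nadia): min(-39, -19, -9) = -39
n1.2 (Nadia): min(39, 7, 29, -5) = -5
n1 (Sara): max(-39, -5) = -5
n2.1 (Nadia): min(1, 47, -38, 37) = -38
n2.2 (Nadia): min(-4, -19) = -19
n2.3 (Nadia): min(-35, -30, 32) = -35
n2 (Sara): max(-38, -19, -35) = -19
r (Nadia): min(-5, -19) = -19
At r, Nadia picks n2 (lowest: -19).
At n2, Sara picks n2.2 (highest: -19).
At n2.2, Nadia picks n2.2.2 (lowest: -19).
Terminal value -19.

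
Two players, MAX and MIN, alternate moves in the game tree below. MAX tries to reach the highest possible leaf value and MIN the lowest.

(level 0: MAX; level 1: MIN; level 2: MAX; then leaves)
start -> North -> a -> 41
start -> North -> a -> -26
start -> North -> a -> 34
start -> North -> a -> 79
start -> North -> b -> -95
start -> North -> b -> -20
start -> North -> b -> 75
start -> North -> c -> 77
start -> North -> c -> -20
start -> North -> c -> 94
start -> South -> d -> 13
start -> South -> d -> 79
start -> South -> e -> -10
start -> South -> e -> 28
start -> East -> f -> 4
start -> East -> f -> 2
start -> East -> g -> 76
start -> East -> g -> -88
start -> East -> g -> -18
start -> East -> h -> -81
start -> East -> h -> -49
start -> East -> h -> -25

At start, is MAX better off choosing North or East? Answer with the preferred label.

North

a (MAX): max(41, -26, 34, 79) = 79
b (MAX): max(-95, -20, 75) = 75
c (MAX): max(77, -20, 94) = 94
North (MIN): min(79, 75, 94) = 75
f (MAX): max(4, 2) = 4
g (MAX): max(76, -88, -18) = 76
h (MAX): max(-81, -49, -25) = -25
East (MIN): min(4, 76, -25) = -25
MAX prefers the higher value; North=75, East=-25. North is better since 75 > -25.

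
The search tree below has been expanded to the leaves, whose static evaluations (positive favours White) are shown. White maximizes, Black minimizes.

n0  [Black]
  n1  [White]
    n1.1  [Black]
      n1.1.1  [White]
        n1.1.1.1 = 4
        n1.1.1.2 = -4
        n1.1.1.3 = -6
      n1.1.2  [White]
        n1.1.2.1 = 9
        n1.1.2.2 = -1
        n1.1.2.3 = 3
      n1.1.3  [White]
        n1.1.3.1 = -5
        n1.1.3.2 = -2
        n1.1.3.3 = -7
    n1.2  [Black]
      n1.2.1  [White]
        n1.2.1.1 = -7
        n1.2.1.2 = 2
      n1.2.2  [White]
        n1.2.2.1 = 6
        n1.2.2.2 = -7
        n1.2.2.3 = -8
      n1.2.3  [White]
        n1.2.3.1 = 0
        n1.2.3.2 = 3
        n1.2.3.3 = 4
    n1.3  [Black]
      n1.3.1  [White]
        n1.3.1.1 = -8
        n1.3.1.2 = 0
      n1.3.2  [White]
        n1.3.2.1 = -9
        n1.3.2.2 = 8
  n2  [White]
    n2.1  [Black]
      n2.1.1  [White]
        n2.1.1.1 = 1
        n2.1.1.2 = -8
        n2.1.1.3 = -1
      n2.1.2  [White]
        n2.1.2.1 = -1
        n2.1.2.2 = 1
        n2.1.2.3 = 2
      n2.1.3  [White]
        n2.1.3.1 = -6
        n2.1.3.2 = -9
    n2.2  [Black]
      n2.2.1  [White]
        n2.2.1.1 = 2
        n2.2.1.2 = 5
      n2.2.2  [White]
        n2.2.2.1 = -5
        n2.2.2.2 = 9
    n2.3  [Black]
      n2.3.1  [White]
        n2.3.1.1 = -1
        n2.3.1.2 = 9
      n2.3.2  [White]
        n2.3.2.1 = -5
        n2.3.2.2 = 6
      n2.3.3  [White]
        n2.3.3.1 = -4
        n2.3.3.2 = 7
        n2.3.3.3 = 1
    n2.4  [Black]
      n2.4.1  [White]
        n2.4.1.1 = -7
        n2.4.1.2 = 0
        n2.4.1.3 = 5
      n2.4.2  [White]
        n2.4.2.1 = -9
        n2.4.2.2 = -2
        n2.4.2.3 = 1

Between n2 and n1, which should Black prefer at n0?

n1

n2.1.1 (White): max(1, -8, -1) = 1
n2.1.2 (White): max(-1, 1, 2) = 2
n2.1.3 (White): max(-6, -9) = -6
n2.1 (Black): min(1, 2, -6) = -6
n2.2.1 (White): max(2, 5) = 5
n2.2.2 (White): max(-5, 9) = 9
n2.2 (Black): min(5, 9) = 5
n2.3.1 (White): max(-1, 9) = 9
n2.3.2 (White): max(-5, 6) = 6
n2.3.3 (White): max(-4, 7, 1) = 7
n2.3 (Black): min(9, 6, 7) = 6
n2.4.1 (White): max(-7, 0, 5) = 5
n2.4.2 (White): max(-9, -2, 1) = 1
n2.4 (Black): min(5, 1) = 1
n2 (White): max(-6, 5, 6, 1) = 6
n1.1.1 (White): max(4, -4, -6) = 4
n1.1.2 (White): max(9, -1, 3) = 9
n1.1.3 (White): max(-5, -2, -7) = -2
n1.1 (Black): min(4, 9, -2) = -2
n1.2.1 (White): max(-7, 2) = 2
n1.2.2 (White): max(6, -7, -8) = 6
n1.2.3 (White): max(0, 3, 4) = 4
n1.2 (Black): min(2, 6, 4) = 2
n1.3.1 (White): max(-8, 0) = 0
n1.3.2 (White): max(-9, 8) = 8
n1.3 (Black): min(0, 8) = 0
n1 (White): max(-2, 2, 0) = 2
Black prefers the lower value; n2=6, n1=2. n1 is better since 2 < 6.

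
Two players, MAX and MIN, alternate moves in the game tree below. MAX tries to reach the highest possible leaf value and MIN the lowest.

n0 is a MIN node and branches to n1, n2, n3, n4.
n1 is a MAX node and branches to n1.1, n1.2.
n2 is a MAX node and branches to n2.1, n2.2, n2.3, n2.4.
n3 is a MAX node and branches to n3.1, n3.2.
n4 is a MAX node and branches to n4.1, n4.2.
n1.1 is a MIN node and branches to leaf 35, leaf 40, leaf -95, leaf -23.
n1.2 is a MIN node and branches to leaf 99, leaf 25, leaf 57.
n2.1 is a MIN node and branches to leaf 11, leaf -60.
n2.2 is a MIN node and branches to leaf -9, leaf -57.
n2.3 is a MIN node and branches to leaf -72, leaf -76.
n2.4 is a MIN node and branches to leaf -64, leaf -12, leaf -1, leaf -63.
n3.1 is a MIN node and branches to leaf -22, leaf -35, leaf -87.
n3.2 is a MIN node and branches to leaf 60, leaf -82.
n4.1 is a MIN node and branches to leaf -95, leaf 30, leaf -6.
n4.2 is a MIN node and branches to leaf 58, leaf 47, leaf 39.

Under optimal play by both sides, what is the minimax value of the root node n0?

n1.1 (MIN): min(35, 40, -95, -23) = -95
n1.2 (MIN): min(99, 25, 57) = 25
n1 (MAX): max(-95, 25) = 25
n2.1 (MIN): min(11, -60) = -60
n2.2 (MIN): min(-9, -57) = -57
n2.3 (MIN): min(-72, -76) = -76
n2.4 (MIN): min(-64, -12, -1, -63) = -64
n2 (MAX): max(-60, -57, -76, -64) = -57
n3.1 (MIN): min(-22, -35, -87) = -87
n3.2 (MIN): min(60, -82) = -82
n3 (MAX): max(-87, -82) = -82
n4.1 (MIN): min(-95, 30, -6) = -95
n4.2 (MIN): min(58, 47, 39) = 39
n4 (MAX): max(-95, 39) = 39
n0 (MIN): min(25, -57, -82, 39) = -82

-82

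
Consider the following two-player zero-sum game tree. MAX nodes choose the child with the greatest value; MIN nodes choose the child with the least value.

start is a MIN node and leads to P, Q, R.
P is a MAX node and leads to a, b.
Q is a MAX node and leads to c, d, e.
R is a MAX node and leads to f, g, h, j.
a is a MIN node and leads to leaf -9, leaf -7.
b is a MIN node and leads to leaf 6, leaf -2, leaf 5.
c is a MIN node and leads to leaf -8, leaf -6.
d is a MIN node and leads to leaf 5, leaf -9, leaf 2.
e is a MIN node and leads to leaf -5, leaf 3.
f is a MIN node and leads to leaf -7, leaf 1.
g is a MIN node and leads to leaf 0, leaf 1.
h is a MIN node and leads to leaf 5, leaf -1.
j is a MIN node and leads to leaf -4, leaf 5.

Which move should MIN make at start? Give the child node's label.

a (MIN): min(-9, -7) = -9
b (MIN): min(6, -2, 5) = -2
P (MAX): max(-9, -2) = -2
c (MIN): min(-8, -6) = -8
d (MIN): min(5, -9, 2) = -9
e (MIN): min(-5, 3) = -5
Q (MAX): max(-8, -9, -5) = -5
f (MIN): min(-7, 1) = -7
g (MIN): min(0, 1) = 0
h (MIN): min(5, -1) = -1
j (MIN): min(-4, 5) = -4
R (MAX): max(-7, 0, -1, -4) = 0
start (MIN): min(-2, -5, 0) = -5
MIN at start wants the lowest of {P=-2, Q=-5, R=0}, so chooses Q.

Q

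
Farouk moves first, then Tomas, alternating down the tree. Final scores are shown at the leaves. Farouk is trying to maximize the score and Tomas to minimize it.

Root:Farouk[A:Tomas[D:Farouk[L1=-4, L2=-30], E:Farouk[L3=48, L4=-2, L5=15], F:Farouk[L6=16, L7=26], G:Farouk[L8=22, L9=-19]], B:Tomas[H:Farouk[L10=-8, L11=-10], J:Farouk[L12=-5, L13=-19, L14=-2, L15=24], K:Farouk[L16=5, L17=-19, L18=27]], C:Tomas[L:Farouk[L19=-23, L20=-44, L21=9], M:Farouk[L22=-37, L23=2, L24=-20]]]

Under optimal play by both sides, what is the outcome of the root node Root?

D (Farouk): max(-4, -30) = -4
E (Farouk): max(48, -2, 15) = 48
F (Farouk): max(16, 26) = 26
G (Farouk): max(22, -19) = 22
A (Tomas): min(-4, 48, 26, 22) = -4
H (Farouk): max(-8, -10) = -8
J (Farouk): max(-5, -19, -2, 24) = 24
K (Farouk): max(5, -19, 27) = 27
B (Tomas): min(-8, 24, 27) = -8
L (Farouk): max(-23, -44, 9) = 9
M (Farouk): max(-37, 2, -20) = 2
C (Tomas): min(9, 2) = 2
Root (Farouk): max(-4, -8, 2) = 2

2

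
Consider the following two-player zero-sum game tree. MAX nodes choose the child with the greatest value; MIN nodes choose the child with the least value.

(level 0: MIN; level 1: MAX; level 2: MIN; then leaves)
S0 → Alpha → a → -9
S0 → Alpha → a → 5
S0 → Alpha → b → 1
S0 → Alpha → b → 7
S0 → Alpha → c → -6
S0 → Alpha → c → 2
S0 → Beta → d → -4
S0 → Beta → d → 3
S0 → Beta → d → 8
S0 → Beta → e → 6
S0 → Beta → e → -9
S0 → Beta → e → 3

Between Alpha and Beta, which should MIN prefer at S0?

a (MIN): min(-9, 5) = -9
b (MIN): min(1, 7) = 1
c (MIN): min(-6, 2) = -6
Alpha (MAX): max(-9, 1, -6) = 1
d (MIN): min(-4, 3, 8) = -4
e (MIN): min(6, -9, 3) = -9
Beta (MAX): max(-4, -9) = -4
MIN prefers the lower value; Alpha=1, Beta=-4. Beta is better since -4 < 1.

Beta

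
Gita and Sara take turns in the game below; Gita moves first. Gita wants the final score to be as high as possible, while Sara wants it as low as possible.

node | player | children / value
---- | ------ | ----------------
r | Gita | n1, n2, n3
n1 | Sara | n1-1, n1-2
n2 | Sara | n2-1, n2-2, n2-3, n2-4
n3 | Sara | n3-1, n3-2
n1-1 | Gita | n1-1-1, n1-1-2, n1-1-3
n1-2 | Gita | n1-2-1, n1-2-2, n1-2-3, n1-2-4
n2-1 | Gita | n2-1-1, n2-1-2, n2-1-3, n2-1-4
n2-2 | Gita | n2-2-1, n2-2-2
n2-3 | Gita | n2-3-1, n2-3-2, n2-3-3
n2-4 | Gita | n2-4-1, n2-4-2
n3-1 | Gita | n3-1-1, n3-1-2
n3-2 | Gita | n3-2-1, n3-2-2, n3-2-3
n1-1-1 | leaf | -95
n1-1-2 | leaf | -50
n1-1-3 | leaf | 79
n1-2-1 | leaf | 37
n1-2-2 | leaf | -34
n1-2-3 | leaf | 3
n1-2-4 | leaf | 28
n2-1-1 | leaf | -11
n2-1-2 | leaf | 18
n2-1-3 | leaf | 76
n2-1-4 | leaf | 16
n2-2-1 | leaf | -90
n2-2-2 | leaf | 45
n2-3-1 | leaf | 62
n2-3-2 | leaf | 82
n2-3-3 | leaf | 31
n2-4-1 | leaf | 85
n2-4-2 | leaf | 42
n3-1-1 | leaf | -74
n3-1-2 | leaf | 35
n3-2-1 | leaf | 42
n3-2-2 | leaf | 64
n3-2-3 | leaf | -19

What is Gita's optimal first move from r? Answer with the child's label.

n2

n1-1 (Gita): max(-95, -50, 79) = 79
n1-2 (Gita): max(37, -34, 3, 28) = 37
n1 (Sara): min(79, 37) = 37
n2-1 (Gita): max(-11, 18, 76, 16) = 76
n2-2 (Gita): max(-90, 45) = 45
n2-3 (Gita): max(62, 82, 31) = 82
n2-4 (Gita): max(85, 42) = 85
n2 (Sara): min(76, 45, 82, 85) = 45
n3-1 (Gita): max(-74, 35) = 35
n3-2 (Gita): max(42, 64, -19) = 64
n3 (Sara): min(35, 64) = 35
r (Gita): max(37, 45, 35) = 45
Gita at r wants the highest of {n1=37, n2=45, n3=35}, so chooses n2.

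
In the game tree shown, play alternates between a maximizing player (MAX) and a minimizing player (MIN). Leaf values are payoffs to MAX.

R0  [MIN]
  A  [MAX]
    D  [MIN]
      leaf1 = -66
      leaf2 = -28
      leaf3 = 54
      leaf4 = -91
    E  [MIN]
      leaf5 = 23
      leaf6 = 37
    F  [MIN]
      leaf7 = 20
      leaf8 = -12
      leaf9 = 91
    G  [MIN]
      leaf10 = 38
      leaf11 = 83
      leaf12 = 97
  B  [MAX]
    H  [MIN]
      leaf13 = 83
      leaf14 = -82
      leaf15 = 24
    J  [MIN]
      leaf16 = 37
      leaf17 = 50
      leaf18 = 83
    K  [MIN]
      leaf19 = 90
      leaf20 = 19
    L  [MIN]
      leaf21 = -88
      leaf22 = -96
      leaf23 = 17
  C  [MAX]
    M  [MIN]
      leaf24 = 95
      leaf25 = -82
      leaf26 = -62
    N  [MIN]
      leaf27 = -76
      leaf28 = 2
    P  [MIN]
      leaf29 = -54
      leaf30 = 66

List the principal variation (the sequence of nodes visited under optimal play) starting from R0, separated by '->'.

D (MIN): min(-66, -28, 54, -91) = -91
E (MIN): min(23, 37) = 23
F (MIN): min(20, -12, 91) = -12
G (MIN): min(38, 83, 97) = 38
A (MAX): max(-91, 23, -12, 38) = 38
H (MIN): min(83, -82, 24) = -82
J (MIN): min(37, 50, 83) = 37
K (MIN): min(90, 19) = 19
L (MIN): min(-88, -96, 17) = -96
B (MAX): max(-82, 37, 19, -96) = 37
M (MIN): min(95, -82, -62) = -82
N (MIN): min(-76, 2) = -76
P (MIN): min(-54, 66) = -54
C (MAX): max(-82, -76, -54) = -54
R0 (MIN): min(38, 37, -54) = -54
At R0, MIN picks C (lowest: -54).
At C, MAX picks P (highest: -54).
At P, MIN picks leaf29 (lowest: -54).
Terminal value -54.

R0 -> C -> P -> leaf29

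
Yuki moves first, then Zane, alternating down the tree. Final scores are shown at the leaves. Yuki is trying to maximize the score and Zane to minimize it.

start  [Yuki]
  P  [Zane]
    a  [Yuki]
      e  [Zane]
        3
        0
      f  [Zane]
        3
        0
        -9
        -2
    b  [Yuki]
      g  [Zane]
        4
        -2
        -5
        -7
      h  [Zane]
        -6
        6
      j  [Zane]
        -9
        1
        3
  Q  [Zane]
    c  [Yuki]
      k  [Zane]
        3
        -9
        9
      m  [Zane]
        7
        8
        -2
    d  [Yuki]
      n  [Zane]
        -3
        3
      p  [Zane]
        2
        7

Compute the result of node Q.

k (Zane): min(3, -9, 9) = -9
m (Zane): min(7, 8, -2) = -2
c (Yuki): max(-9, -2) = -2
n (Zane): min(-3, 3) = -3
p (Zane): min(2, 7) = 2
d (Yuki): max(-3, 2) = 2
Q (Zane): min(-2, 2) = -2

-2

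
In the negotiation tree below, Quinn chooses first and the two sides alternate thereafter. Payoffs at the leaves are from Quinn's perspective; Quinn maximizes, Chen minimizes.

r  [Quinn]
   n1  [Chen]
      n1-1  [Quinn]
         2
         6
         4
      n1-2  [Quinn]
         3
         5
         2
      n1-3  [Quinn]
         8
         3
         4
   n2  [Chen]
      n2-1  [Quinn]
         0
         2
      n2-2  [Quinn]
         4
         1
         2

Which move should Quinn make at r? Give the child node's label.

n1

n1-1 (Quinn): max(2, 6, 4) = 6
n1-2 (Quinn): max(3, 5, 2) = 5
n1-3 (Quinn): max(8, 3, 4) = 8
n1 (Chen): min(6, 5, 8) = 5
n2-1 (Quinn): max(0, 2) = 2
n2-2 (Quinn): max(4, 1, 2) = 4
n2 (Chen): min(2, 4) = 2
r (Quinn): max(5, 2) = 5
Quinn at r wants the highest of {n1=5, n2=2}, so chooses n1.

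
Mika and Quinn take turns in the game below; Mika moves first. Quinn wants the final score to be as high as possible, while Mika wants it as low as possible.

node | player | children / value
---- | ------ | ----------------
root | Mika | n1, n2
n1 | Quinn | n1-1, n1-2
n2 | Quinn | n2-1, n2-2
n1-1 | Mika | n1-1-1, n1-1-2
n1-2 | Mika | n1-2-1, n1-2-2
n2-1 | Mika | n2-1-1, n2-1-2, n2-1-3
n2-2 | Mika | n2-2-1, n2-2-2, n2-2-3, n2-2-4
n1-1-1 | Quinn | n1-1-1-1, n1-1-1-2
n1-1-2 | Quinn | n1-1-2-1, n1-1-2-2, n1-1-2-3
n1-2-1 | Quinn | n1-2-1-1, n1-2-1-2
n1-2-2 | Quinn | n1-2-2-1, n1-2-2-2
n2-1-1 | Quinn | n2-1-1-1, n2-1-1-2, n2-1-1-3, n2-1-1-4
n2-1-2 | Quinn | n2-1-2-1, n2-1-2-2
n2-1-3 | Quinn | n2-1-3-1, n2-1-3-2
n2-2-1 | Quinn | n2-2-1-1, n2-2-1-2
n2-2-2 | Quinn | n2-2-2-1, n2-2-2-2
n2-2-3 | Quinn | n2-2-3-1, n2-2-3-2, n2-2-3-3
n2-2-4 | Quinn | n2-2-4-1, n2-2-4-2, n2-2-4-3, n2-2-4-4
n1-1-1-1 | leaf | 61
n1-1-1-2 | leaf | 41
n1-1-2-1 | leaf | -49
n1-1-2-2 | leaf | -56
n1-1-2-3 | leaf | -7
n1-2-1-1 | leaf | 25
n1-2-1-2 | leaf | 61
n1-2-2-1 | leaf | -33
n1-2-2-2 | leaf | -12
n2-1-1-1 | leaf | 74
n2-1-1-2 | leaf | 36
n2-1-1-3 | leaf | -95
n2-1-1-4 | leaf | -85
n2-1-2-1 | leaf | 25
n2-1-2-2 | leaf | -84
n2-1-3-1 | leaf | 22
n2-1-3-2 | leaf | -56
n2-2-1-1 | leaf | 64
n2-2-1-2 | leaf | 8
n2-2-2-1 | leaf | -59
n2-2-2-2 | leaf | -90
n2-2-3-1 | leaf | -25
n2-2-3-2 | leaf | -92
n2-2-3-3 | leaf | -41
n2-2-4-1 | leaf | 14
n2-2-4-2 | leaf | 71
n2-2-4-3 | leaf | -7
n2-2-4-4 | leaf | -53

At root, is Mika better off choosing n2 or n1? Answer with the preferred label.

n2-1-1 (Quinn): max(74, 36, -95, -85) = 74
n2-1-2 (Quinn): max(25, -84) = 25
n2-1-3 (Quinn): max(22, -56) = 22
n2-1 (Mika): min(74, 25, 22) = 22
n2-2-1 (Quinn): max(64, 8) = 64
n2-2-2 (Quinn): max(-59, -90) = -59
n2-2-3 (Quinn): max(-25, -92, -41) = -25
n2-2-4 (Quinn): max(14, 71, -7, -53) = 71
n2-2 (Mika): min(64, -59, -25, 71) = -59
n2 (Quinn): max(22, -59) = 22
n1-1-1 (Quinn): max(61, 41) = 61
n1-1-2 (Quinn): max(-49, -56, -7) = -7
n1-1 (Mika): min(61, -7) = -7
n1-2-1 (Quinn): max(25, 61) = 61
n1-2-2 (Quinn): max(-33, -12) = -12
n1-2 (Mika): min(61, -12) = -12
n1 (Quinn): max(-7, -12) = -7
Mika prefers the lower value; n2=22, n1=-7. n1 is better since -7 < 22.

n1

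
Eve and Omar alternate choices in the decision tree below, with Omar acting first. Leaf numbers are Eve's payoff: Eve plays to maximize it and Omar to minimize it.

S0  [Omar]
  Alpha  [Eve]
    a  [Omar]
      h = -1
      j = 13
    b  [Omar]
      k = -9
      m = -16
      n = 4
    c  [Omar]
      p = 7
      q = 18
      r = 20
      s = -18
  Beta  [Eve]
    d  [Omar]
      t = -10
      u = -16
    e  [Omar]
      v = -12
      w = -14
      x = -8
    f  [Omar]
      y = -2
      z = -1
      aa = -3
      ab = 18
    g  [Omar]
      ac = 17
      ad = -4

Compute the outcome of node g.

-4

g (Omar): min(17, -4) = -4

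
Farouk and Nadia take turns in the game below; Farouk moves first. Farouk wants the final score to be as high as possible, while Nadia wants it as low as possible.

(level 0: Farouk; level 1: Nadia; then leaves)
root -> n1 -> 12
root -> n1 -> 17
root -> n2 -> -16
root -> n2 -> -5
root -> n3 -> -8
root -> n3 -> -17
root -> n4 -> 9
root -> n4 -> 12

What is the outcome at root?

12

n1 (Nadia): min(12, 17) = 12
n2 (Nadia): min(-16, -5) = -16
n3 (Nadia): min(-8, -17) = -17
n4 (Nadia): min(9, 12) = 9
root (Farouk): max(12, -16, -17, 9) = 12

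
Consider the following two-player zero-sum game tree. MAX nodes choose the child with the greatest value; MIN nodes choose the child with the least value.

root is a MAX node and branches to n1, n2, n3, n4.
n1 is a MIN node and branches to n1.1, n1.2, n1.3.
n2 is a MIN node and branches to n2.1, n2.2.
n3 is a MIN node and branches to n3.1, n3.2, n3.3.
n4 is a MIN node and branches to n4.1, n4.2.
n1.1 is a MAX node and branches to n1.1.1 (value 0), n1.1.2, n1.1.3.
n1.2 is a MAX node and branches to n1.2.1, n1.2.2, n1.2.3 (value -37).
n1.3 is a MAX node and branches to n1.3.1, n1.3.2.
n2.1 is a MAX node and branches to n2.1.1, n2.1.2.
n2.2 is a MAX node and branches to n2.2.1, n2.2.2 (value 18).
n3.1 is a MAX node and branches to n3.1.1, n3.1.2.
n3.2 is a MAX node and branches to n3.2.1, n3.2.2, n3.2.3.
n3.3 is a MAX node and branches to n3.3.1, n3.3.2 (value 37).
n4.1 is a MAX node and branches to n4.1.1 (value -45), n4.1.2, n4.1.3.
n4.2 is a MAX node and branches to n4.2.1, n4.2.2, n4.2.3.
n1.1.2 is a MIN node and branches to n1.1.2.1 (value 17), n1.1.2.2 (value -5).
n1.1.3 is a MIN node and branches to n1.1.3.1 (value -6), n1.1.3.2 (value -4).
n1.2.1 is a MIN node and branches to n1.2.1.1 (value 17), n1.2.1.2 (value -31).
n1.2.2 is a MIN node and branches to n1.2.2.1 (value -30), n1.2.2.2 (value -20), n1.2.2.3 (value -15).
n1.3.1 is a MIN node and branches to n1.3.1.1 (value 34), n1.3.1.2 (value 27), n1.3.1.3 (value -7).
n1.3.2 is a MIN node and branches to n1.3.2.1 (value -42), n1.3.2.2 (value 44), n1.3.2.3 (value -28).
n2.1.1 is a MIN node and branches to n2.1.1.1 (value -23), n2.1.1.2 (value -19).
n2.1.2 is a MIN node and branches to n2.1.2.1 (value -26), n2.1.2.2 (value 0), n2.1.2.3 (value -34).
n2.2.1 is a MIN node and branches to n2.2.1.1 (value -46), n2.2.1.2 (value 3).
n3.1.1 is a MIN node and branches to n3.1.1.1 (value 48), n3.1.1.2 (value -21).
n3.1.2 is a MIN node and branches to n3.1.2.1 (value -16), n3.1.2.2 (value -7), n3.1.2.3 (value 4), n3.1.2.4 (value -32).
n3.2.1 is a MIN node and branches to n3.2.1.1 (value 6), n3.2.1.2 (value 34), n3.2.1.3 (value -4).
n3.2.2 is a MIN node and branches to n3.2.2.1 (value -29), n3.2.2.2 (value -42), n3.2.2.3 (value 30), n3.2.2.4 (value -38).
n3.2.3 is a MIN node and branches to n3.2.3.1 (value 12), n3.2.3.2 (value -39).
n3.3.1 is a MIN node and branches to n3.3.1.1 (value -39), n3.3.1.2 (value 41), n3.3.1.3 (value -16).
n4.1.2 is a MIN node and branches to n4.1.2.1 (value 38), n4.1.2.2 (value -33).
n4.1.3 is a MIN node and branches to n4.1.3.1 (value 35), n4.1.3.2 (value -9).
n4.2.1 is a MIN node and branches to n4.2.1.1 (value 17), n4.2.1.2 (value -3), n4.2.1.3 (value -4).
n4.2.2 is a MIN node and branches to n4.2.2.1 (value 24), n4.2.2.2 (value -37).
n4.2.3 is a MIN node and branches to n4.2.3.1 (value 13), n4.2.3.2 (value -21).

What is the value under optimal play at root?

-9

n1.1.2 (MIN): min(17, -5) = -5
n1.1.3 (MIN): min(-6, -4) = -6
n1.1 (MAX): max(0, -5, -6) = 0
n1.2.1 (MIN): min(17, -31) = -31
n1.2.2 (MIN): min(-30, -20, -15) = -30
n1.2 (MAX): max(-31, -30, -37) = -30
n1.3.1 (MIN): min(34, 27, -7) = -7
n1.3.2 (MIN): min(-42, 44, -28) = -42
n1.3 (MAX): max(-7, -42) = -7
n1 (MIN): min(0, -30, -7) = -30
n2.1.1 (MIN): min(-23, -19) = -23
n2.1.2 (MIN): min(-26, 0, -34) = -34
n2.1 (MAX): max(-23, -34) = -23
n2.2.1 (MIN): min(-46, 3) = -46
n2.2 (MAX): max(-46, 18) = 18
n2 (MIN): min(-23, 18) = -23
n3.1.1 (MIN): min(48, -21) = -21
n3.1.2 (MIN): min(-16, -7, 4, -32) = -32
n3.1 (MAX): max(-21, -32) = -21
n3.2.1 (MIN): min(6, 34, -4) = -4
n3.2.2 (MIN): min(-29, -42, 30, -38) = -42
n3.2.3 (MIN): min(12, -39) = -39
n3.2 (MAX): max(-4, -42, -39) = -4
n3.3.1 (MIN): min(-39, 41, -16) = -39
n3.3 (MAX): max(-39, 37) = 37
n3 (MIN): min(-21, -4, 37) = -21
n4.1.2 (MIN): min(38, -33) = -33
n4.1.3 (MIN): min(35, -9) = -9
n4.1 (MAX): max(-45, -33, -9) = -9
n4.2.1 (MIN): min(17, -3, -4) = -4
n4.2.2 (MIN): min(24, -37) = -37
n4.2.3 (MIN): min(13, -21) = -21
n4.2 (MAX): max(-4, -37, -21) = -4
n4 (MIN): min(-9, -4) = -9
root (MAX): max(-30, -23, -21, -9) = -9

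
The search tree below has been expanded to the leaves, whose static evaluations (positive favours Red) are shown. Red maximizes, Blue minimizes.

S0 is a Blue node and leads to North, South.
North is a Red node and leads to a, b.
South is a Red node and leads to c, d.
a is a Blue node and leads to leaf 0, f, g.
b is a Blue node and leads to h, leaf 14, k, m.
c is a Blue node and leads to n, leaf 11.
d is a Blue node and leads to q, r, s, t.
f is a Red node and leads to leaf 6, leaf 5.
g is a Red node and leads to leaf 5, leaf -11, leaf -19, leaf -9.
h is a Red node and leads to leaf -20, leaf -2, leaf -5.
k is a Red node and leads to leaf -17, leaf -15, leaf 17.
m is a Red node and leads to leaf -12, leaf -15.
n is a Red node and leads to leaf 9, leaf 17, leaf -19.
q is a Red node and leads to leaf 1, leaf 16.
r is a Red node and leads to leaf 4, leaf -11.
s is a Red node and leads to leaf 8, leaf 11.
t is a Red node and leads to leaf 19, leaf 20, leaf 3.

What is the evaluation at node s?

11

s (Red): max(8, 11) = 11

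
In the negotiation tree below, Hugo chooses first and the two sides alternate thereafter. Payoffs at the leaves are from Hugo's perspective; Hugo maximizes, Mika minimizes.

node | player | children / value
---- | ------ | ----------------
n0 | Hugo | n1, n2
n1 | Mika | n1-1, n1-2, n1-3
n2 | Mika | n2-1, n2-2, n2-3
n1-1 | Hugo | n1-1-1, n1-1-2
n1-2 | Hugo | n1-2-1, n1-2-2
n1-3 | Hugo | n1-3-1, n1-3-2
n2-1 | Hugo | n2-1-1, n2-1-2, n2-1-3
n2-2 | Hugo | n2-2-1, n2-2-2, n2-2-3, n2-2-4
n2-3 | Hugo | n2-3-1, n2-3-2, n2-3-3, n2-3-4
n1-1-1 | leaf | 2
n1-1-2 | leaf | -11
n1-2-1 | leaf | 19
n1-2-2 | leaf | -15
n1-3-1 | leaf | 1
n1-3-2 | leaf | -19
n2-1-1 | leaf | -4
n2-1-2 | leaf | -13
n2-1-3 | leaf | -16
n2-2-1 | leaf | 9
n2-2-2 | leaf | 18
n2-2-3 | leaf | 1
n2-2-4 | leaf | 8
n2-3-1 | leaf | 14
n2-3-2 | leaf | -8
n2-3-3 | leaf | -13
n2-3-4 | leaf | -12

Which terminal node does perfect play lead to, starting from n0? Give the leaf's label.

n1-3-1

n1-1 (Hugo): max(2, -11) = 2
n1-2 (Hugo): max(19, -15) = 19
n1-3 (Hugo): max(1, -19) = 1
n1 (Mika): min(2, 19, 1) = 1
n2-1 (Hugo): max(-4, -13, -16) = -4
n2-2 (Hugo): max(9, 18, 1, 8) = 18
n2-3 (Hugo): max(14, -8, -13, -12) = 14
n2 (Mika): min(-4, 18, 14) = -4
n0 (Hugo): max(1, -4) = 1
At n0, Hugo picks n1 (highest: 1).
At n1, Mika picks n1-3 (lowest: 1).
At n1-3, Hugo picks n1-3-1 (highest: 1).
Terminal value 1.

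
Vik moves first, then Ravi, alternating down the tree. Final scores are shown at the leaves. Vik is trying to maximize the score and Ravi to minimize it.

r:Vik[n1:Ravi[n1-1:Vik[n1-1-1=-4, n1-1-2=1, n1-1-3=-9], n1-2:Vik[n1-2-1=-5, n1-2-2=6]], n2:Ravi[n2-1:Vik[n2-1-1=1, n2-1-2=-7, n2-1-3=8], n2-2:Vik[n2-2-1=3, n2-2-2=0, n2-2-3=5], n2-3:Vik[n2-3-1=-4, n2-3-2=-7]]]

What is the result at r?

1

n1-1 (Vik): max(-4, 1, -9) = 1
n1-2 (Vik): max(-5, 6) = 6
n1 (Ravi): min(1, 6) = 1
n2-1 (Vik): max(1, -7, 8) = 8
n2-2 (Vik): max(3, 0, 5) = 5
n2-3 (Vik): max(-4, -7) = -4
n2 (Ravi): min(8, 5, -4) = -4
r (Vik): max(1, -4) = 1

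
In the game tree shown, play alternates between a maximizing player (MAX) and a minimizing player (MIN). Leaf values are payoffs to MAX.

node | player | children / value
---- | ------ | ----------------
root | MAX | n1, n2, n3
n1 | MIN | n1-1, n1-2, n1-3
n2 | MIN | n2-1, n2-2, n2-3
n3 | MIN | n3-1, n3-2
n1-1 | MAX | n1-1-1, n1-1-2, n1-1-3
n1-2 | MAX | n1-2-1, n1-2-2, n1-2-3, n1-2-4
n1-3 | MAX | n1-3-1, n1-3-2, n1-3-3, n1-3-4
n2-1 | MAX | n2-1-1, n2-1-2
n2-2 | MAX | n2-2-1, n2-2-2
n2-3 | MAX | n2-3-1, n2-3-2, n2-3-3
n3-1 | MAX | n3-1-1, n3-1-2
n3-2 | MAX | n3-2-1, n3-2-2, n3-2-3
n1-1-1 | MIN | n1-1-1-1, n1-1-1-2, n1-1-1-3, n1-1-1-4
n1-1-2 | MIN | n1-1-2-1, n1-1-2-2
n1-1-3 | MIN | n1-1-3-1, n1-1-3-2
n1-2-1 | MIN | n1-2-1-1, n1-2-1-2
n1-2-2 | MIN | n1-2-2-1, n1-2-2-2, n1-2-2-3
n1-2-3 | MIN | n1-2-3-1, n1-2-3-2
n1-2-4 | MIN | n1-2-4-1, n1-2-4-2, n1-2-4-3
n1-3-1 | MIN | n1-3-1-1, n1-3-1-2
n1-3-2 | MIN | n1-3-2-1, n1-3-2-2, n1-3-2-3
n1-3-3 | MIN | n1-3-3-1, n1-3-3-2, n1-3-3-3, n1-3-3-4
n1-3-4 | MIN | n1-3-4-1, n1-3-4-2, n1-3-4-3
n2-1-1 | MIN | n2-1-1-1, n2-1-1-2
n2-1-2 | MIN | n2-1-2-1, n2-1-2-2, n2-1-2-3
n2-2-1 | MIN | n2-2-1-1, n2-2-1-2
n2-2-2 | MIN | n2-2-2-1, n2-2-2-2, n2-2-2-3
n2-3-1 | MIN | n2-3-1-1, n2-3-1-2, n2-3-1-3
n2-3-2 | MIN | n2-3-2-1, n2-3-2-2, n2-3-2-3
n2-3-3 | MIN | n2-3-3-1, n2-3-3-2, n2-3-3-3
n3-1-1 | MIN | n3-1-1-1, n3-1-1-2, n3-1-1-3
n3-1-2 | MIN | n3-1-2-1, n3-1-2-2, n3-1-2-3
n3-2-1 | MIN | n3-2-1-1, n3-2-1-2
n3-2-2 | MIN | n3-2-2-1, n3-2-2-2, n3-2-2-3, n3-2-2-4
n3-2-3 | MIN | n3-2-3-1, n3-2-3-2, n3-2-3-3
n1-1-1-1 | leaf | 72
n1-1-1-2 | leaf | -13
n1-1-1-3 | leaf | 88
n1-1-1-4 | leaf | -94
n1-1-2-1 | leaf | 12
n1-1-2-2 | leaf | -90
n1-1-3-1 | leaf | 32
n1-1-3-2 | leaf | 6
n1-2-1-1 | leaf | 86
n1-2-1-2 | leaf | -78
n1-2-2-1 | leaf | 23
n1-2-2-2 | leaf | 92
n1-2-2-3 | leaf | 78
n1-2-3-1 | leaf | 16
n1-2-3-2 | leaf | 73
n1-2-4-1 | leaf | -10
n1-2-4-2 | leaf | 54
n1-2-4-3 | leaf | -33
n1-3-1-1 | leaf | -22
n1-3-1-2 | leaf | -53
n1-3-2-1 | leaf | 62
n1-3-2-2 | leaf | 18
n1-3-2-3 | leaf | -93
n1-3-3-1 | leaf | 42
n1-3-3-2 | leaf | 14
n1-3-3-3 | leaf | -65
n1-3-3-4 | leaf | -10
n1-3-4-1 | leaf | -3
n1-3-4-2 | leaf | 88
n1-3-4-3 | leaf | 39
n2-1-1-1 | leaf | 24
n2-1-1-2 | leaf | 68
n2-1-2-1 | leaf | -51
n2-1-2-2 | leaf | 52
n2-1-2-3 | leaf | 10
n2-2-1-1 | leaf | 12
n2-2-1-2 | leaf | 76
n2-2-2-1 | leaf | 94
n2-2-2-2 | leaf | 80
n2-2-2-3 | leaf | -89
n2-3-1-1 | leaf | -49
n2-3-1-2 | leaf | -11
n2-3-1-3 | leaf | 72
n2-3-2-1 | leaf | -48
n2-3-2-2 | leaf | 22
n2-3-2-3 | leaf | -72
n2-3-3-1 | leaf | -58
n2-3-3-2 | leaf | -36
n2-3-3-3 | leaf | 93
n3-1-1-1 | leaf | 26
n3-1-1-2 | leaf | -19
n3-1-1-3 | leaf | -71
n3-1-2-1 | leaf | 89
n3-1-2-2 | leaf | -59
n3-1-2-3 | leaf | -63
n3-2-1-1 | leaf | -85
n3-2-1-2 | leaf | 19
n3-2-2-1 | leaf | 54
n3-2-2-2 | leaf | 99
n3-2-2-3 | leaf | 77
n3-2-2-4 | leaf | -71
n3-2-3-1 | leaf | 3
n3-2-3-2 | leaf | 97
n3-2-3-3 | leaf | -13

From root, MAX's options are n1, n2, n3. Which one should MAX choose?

n1-1-1 (MIN): min(72, -13, 88, -94) = -94
n1-1-2 (MIN): min(12, -90) = -90
n1-1-3 (MIN): min(32, 6) = 6
n1-1 (MAX): max(-94, -90, 6) = 6
n1-2-1 (MIN): min(86, -78) = -78
n1-2-2 (MIN): min(23, 92, 78) = 23
n1-2-3 (MIN): min(16, 73) = 16
n1-2-4 (MIN): min(-10, 54, -33) = -33
n1-2 (MAX): max(-78, 23, 16, -33) = 23
n1-3-1 (MIN): min(-22, -53) = -53
n1-3-2 (MIN): min(62, 18, -93) = -93
n1-3-3 (MIN): min(42, 14, -65, -10) = -65
n1-3-4 (MIN): min(-3, 88, 39) = -3
n1-3 (MAX): max(-53, -93, -65, -3) = -3
n1 (MIN): min(6, 23, -3) = -3
n2-1-1 (MIN): min(24, 68) = 24
n2-1-2 (MIN): min(-51, 52, 10) = -51
n2-1 (MAX): max(24, -51) = 24
n2-2-1 (MIN): min(12, 76) = 12
n2-2-2 (MIN): min(94, 80, -89) = -89
n2-2 (MAX): max(12, -89) = 12
n2-3-1 (MIN): min(-49, -11, 72) = -49
n2-3-2 (MIN): min(-48, 22, -72) = -72
n2-3-3 (MIN): min(-58, -36, 93) = -58
n2-3 (MAX): max(-49, -72, -58) = -49
n2 (MIN): min(24, 12, -49) = -49
n3-1-1 (MIN): min(26, -19, -71) = -71
n3-1-2 (MIN): min(89, -59, -63) = -63
n3-1 (MAX): max(-71, -63) = -63
n3-2-1 (MIN): min(-85, 19) = -85
n3-2-2 (MIN): min(54, 99, 77, -71) = -71
n3-2-3 (MIN): min(3, 97, -13) = -13
n3-2 (MAX): max(-85, -71, -13) = -13
n3 (MIN): min(-63, -13) = -63
root (MAX): max(-3, -49, -63) = -3
MAX at root wants the highest of {n1=-3, n2=-49, n3=-63}, so chooses n1.

n1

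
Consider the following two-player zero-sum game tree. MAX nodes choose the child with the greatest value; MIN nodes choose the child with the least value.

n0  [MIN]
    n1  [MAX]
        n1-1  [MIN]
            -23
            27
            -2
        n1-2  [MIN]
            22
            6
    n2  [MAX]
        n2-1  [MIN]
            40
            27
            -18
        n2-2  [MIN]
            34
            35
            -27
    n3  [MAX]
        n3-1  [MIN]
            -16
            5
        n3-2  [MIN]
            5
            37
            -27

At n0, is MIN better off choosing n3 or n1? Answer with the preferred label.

n3

n3-1 (MIN): min(-16, 5) = -16
n3-2 (MIN): min(5, 37, -27) = -27
n3 (MAX): max(-16, -27) = -16
n1-1 (MIN): min(-23, 27, -2) = -23
n1-2 (MIN): min(22, 6) = 6
n1 (MAX): max(-23, 6) = 6
MIN prefers the lower value; n3=-16, n1=6. n3 is better since -16 < 6.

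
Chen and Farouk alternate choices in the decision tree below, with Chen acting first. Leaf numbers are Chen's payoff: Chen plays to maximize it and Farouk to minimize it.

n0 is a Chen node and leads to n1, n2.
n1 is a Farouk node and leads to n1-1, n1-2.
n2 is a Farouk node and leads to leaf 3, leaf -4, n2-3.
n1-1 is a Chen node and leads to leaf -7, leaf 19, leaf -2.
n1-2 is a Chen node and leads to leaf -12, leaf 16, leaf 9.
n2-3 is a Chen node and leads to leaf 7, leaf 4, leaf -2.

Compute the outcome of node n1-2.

16

n1-2 (Chen): max(-12, 16, 9) = 16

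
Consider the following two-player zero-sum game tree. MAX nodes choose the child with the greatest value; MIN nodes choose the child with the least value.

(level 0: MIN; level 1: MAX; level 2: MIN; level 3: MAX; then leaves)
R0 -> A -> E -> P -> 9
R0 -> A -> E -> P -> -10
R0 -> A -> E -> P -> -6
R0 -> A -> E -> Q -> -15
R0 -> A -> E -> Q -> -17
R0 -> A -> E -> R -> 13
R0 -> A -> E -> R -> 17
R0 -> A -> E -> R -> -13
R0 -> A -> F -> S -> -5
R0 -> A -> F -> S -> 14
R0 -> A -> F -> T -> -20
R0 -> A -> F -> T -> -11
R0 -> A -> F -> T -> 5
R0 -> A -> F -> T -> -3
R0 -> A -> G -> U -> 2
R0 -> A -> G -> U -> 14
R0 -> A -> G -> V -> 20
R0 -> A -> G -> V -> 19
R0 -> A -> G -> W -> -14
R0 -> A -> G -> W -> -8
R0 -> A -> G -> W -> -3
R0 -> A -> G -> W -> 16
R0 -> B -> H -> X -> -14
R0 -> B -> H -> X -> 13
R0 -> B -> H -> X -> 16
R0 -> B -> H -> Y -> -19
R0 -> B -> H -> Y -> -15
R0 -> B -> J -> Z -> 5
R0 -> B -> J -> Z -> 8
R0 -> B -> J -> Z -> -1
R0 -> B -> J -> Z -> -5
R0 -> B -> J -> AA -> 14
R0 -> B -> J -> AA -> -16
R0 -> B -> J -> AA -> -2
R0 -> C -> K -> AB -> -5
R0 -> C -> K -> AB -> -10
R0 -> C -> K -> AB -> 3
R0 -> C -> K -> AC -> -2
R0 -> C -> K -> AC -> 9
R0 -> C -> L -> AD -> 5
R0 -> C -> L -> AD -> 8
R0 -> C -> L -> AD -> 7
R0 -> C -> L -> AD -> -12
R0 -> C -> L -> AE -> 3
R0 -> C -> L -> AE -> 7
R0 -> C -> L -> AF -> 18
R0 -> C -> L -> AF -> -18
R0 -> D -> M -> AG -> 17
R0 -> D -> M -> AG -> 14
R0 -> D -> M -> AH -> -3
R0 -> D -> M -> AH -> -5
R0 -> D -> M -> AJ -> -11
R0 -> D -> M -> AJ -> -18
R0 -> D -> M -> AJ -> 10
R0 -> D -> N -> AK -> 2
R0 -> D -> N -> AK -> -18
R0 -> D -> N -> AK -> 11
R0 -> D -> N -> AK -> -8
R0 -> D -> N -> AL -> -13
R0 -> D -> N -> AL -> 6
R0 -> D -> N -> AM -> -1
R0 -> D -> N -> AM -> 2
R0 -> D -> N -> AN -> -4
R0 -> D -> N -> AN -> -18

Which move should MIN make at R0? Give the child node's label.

D

P (MAX): max(9, -10, -6) = 9
Q (MAX): max(-15, -17) = -15
R (MAX): max(13, 17, -13) = 17
E (MIN): min(9, -15, 17) = -15
S (MAX): max(-5, 14) = 14
T (MAX): max(-20, -11, 5, -3) = 5
F (MIN): min(14, 5) = 5
U (MAX): max(2, 14) = 14
V (MAX): max(20, 19) = 20
W (MAX): max(-14, -8, -3, 16) = 16
G (MIN): min(14, 20, 16) = 14
A (MAX): max(-15, 5, 14) = 14
X (MAX): max(-14, 13, 16) = 16
Y (MAX): max(-19, -15) = -15
H (MIN): min(16, -15) = -15
Z (MAX): max(5, 8, -1, -5) = 8
AA (MAX): max(14, -16, -2) = 14
J (MIN): min(8, 14) = 8
B (MAX): max(-15, 8) = 8
AB (MAX): max(-5, -10, 3) = 3
AC (MAX): max(-2, 9) = 9
K (MIN): min(3, 9) = 3
AD (MAX): max(5, 8, 7, -12) = 8
AE (MAX): max(3, 7) = 7
AF (MAX): max(18, -18) = 18
L (MIN): min(8, 7, 18) = 7
C (MAX): max(3, 7) = 7
AG (MAX): max(17, 14) = 17
AH (MAX): max(-3, -5) = -3
AJ (MAX): max(-11, -18, 10) = 10
M (MIN): min(17, -3, 10) = -3
AK (MAX): max(2, -18, 11, -8) = 11
AL (MAX): max(-13, 6) = 6
AM (MAX): max(-1, 2) = 2
AN (MAX): max(-4, -18) = -4
N (MIN): min(11, 6, 2, -4) = -4
D (MAX): max(-3, -4) = -3
R0 (MIN): min(14, 8, 7, -3) = -3
MIN at R0 wants the lowest of {A=14, B=8, C=7, D=-3}, so chooses D.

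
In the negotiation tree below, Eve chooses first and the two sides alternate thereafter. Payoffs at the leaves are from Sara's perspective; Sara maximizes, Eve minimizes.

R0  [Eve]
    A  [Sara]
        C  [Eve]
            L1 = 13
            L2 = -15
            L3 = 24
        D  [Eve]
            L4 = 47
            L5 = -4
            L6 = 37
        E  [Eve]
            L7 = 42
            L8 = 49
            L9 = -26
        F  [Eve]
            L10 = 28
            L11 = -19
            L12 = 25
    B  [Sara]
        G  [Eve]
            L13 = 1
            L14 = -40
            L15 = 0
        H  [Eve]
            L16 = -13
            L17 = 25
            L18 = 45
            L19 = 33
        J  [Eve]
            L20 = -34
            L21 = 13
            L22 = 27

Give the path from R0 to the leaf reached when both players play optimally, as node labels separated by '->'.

R0 -> B -> H -> L16

C (Eve): min(13, -15, 24) = -15
D (Eve): min(47, -4, 37) = -4
E (Eve): min(42, 49, -26) = -26
F (Eve): min(28, -19, 25) = -19
A (Sara): max(-15, -4, -26, -19) = -4
G (Eve): min(1, -40, 0) = -40
H (Eve): min(-13, 25, 45, 33) = -13
J (Eve): min(-34, 13, 27) = -34
B (Sara): max(-40, -13, -34) = -13
R0 (Eve): min(-4, -13) = -13
At R0, Eve picks B (lowest: -13).
At B, Sara picks H (highest: -13).
At H, Eve picks L16 (lowest: -13).
Terminal value -13.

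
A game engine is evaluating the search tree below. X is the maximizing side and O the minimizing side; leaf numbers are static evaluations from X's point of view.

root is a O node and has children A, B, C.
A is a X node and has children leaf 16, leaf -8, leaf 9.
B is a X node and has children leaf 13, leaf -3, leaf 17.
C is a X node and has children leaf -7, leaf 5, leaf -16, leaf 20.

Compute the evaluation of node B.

B (X): max(13, -3, 17) = 17

17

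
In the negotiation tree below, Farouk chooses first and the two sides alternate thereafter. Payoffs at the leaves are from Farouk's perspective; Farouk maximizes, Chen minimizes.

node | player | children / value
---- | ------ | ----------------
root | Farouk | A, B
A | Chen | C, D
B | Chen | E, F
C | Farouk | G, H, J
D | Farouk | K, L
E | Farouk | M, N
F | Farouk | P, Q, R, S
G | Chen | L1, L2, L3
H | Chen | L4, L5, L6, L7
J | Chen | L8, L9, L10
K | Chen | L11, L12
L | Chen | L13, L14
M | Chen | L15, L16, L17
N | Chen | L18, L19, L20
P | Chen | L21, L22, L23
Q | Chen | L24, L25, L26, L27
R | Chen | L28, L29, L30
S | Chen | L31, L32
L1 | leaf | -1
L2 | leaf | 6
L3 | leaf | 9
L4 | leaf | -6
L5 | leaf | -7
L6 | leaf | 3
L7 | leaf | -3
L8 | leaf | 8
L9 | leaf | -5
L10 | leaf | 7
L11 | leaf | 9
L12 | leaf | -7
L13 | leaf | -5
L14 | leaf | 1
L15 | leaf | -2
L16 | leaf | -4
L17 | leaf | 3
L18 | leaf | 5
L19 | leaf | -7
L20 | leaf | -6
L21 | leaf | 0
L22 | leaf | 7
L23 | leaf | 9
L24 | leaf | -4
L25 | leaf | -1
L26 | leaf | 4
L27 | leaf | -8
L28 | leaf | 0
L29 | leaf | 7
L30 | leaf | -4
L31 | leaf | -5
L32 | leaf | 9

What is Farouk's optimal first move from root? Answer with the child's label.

G (Chen): min(-1, 6, 9) = -1
H (Chen): min(-6, -7, 3, -3) = -7
J (Chen): min(8, -5, 7) = -5
C (Farouk): max(-1, -7, -5) = -1
K (Chen): min(9, -7) = -7
L (Chen): min(-5, 1) = -5
D (Farouk): max(-7, -5) = -5
A (Chen): min(-1, -5) = -5
M (Chen): min(-2, -4, 3) = -4
N (Chen): min(5, -7, -6) = -7
E (Farouk): max(-4, -7) = -4
P (Chen): min(0, 7, 9) = 0
Q (Chen): min(-4, -1, 4, -8) = -8
R (Chen): min(0, 7, -4) = -4
S (Chen): min(-5, 9) = -5
F (Farouk): max(0, -8, -4, -5) = 0
B (Chen): min(-4, 0) = -4
root (Farouk): max(-5, -4) = -4
Farouk at root wants the highest of {A=-5, B=-4}, so chooses B.

B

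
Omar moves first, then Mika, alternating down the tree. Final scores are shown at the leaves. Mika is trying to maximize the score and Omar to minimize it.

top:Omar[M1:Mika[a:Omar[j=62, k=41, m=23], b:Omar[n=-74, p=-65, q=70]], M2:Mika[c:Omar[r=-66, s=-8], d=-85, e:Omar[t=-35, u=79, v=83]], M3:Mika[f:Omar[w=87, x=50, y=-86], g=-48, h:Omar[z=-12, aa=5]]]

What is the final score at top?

a (Omar): min(62, 41, 23) = 23
b (Omar): min(-74, -65, 70) = -74
M1 (Mika): max(23, -74) = 23
c (Omar): min(-66, -8) = -66
e (Omar): min(-35, 79, 83) = -35
M2 (Mika): max(-66, -85, -35) = -35
f (Omar): min(87, 50, -86) = -86
h (Omar): min(-12, 5) = -12
M3 (Mika): max(-86, -48, -12) = -12
top (Omar): min(23, -35, -12) = -35

-35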